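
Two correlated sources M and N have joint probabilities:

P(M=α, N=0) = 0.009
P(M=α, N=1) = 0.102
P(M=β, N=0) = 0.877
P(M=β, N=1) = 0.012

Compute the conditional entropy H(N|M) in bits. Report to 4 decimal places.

Marginals: p(M) = (0.1110, 0.8890), p(N) = (0.8860, 0.1140).
H(N|M) = Σ p(M) · H(N|M=·).
  M=α: p=0.1110, H(N|M=α) = 0.4060
  M=β: p=0.8890, H(N|M=β) = 0.1032
Weighted sum = 0.1368 bits.

0.1368 bits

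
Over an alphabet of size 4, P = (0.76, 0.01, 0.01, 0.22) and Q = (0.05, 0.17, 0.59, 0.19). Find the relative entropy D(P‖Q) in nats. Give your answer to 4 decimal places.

D(P‖Q) = Σ p·ln(p/q).
  0.76·ln(0.76/0.05) = 2.06818
  0.01·ln(0.01/0.17) = -0.02833
  0.01·ln(0.01/0.59) = -0.04078
  0.22·ln(0.22/0.19) = 0.03225
D(P‖Q) = 2.0313 nats.

2.0313 nats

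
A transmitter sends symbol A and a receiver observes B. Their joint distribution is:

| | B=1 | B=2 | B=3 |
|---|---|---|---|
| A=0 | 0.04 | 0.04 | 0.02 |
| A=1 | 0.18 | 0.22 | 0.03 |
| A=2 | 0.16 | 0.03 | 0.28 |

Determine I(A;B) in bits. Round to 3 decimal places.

Marginals: p(A) = (0.1000, 0.4300, 0.4700), p(B) = (0.3800, 0.2900, 0.3300).
I(A;B) = H(A) + H(B) − H(A,B).
H(A) = 1.3677, H(B) = 1.5762, H(A,B) = 2.6510.
I(A;B) = 1.3677 + 1.5762 − 2.6510 = 0.293 bits.

0.293 bits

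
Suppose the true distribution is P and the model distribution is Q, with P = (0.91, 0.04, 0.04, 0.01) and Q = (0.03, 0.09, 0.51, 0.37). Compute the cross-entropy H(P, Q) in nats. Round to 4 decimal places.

3.3242 nats

H(P,Q) = −Σ p·ln q.
  −0.91·ln(0.03) = 3.19097
  −0.04·ln(0.09) = 0.09632
  −0.04·ln(0.51) = 0.02693
  −0.01·ln(0.37) = 0.00994
H(P,Q) = 3.3242 nats.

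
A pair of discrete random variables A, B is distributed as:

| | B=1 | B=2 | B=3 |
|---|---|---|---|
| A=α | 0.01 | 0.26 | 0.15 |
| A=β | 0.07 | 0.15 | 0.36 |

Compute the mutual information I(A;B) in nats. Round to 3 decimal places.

0.072 nats

Marginals: p(A) = (0.4200, 0.5800), p(B) = (0.0800, 0.4100, 0.5100).
I(A;B) = H(A) + H(B) − H(A,B).
H(A) = 0.6803, H(B) = 0.9110, H(A,B) = 1.5194.
I(A;B) = 0.6803 + 0.9110 − 1.5194 = 0.072 nats.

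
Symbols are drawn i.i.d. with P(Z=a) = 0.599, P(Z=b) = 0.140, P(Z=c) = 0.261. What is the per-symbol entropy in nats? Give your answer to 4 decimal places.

H(Z) = −Σ p·ln p.
  −(0.599)·ln(0.599) = 0.30698
  −(0.140)·ln(0.140) = 0.27526
  −(0.261)·ln(0.261) = 0.35058
Sum: 0.30698 + 0.27526 + 0.35058 = 0.9328 nats.

0.9328 nats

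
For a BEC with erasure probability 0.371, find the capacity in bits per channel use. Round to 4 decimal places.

Binary erasure channel: capacity C = 1 − ε.
C = 1 − 0.371 = 0.6290 bits per channel use.

0.6290 bits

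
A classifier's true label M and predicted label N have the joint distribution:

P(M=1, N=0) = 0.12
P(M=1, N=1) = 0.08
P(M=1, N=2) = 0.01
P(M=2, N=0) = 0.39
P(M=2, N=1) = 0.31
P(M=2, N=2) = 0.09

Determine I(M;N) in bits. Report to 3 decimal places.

Marginals: p(M) = (0.2100, 0.7900), p(N) = (0.5100, 0.3900, 0.1000).
I(M;N) = H(M) + H(N) − H(M,N).
H(M) = 0.7415, H(N) = 1.3574, H(M,N) = 2.0913.
I(M;N) = 0.7415 + 1.3574 − 2.0913 = 0.008 bits.

0.008 bits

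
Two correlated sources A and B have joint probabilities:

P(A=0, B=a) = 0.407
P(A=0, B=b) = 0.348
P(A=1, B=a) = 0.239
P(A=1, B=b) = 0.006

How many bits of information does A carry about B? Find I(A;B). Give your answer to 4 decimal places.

Marginals: p(A) = (0.7550, 0.2450), p(B) = (0.6460, 0.3540).
I(A;B) = H(A) + H(B) − H(A,B).
H(A) = 0.8033, H(B) = 0.9376, H(A,B) = 1.5956.
I(A;B) = 0.8033 + 0.9376 − 1.5956 = 0.1453 bits.

0.1453 bits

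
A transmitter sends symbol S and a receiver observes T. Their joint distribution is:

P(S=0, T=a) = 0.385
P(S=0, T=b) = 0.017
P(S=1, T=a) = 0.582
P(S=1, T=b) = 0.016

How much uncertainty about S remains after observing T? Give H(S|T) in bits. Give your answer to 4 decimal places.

0.9708 bits

Chain rule: H(S|T) = H(S,T) − H(T).
Marginals: p(S) = (0.4020, 0.5980), p(T) = (0.9670, 0.0330).
H(S,T) = 1.1800 bits; H(T) = 0.2092 bits.
H(S|T) = 1.1800 − 0.2092 = 0.9708 bits.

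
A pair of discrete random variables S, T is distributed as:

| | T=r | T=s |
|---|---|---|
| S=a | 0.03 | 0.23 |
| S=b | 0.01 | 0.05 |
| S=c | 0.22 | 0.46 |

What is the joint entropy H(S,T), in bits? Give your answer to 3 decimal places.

H(S,T) = −Σ p(x,y)·log₂ p(x,y) over all 6 cells.
  cell (a,r): −0.03·log₂0.03 = 0.1518
  cell (a,s): −0.23·log₂0.23 = 0.4877
  cell (b,r): −0.01·log₂0.01 = 0.0664
  cell (b,s): −0.05·log₂0.05 = 0.2161
  cell (c,r): −0.22·log₂0.22 = 0.4806
  cell (c,s): −0.46·log₂0.46 = 0.5153
Sum = 1.918 bits.

1.918 bits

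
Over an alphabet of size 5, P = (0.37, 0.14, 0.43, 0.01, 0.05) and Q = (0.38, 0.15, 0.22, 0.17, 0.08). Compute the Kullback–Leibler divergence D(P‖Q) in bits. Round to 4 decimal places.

D(P‖Q) = Σ p·log₂(p/q).
  0.37·log₂(0.37/0.38) = -0.01424
  0.14·log₂(0.14/0.15) = -0.01393
  0.43·log₂(0.43/0.22) = 0.41574
  0.01·log₂(0.01/0.17) = -0.04087
  0.05·log₂(0.05/0.08) = -0.03390
D(P‖Q) = 0.3128 bits.

0.3128 bits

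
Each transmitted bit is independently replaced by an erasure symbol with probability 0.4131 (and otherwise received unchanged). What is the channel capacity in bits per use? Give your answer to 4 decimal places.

Binary erasure channel: capacity C = 1 − ε.
C = 1 − 0.4131 = 0.5869 bits per channel use.

0.5869 bits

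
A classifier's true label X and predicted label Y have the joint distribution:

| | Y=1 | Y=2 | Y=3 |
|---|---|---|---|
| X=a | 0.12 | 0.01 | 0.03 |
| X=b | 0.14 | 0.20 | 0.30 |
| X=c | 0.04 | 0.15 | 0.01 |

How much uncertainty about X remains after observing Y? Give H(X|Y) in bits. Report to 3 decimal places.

1.050 bits

Chain rule: H(X|Y) = H(X,Y) − H(Y).
Marginals: p(X) = (0.1600, 0.6400, 0.2000), p(Y) = (0.3000, 0.3600, 0.3400).
H(X,Y) = 2.6306 bits; H(Y) = 1.5809 bits.
H(X|Y) = 2.6306 − 1.5809 = 1.050 bits.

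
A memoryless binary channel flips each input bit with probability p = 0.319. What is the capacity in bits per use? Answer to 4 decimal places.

0.0967 bits

Binary symmetric channel: C = 1 − h₂(ε) where h₂ is the binary entropy function.
h₂(0.319) = −0.319·log₂0.319 − 0.681·log₂0.681 = 0.9033.
C = 1 − 0.9033 = 0.0967 bits per channel use.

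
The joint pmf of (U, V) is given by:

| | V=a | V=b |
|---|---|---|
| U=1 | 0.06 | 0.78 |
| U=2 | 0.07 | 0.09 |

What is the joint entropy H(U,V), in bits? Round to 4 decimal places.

H(U,V) = −Σ p(x,y)·log₂ p(x,y) over all 4 cells.
  cell (1,a): −0.06·log₂0.06 = 0.24353
  cell (1,b): −0.78·log₂0.78 = 0.27959
  cell (2,a): −0.07·log₂0.07 = 0.26856
  cell (2,b): −0.09·log₂0.09 = 0.31265
Sum = 1.1043 bits.

1.1043 bits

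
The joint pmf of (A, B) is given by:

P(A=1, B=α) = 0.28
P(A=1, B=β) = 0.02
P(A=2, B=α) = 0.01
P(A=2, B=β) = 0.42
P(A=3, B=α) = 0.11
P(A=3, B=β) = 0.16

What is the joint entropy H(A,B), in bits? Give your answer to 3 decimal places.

1.992 bits

H(A,B) = −Σ p(x,y)·log₂ p(x,y) over all 6 cells.
  cell (1,α): −0.28·log₂0.28 = 0.5142
  cell (1,β): −0.02·log₂0.02 = 0.1129
  cell (2,α): −0.01·log₂0.01 = 0.0664
  cell (2,β): −0.42·log₂0.42 = 0.5256
  cell (3,α): −0.11·log₂0.11 = 0.3503
  cell (3,β): −0.16·log₂0.16 = 0.4230
Sum = 1.992 bits.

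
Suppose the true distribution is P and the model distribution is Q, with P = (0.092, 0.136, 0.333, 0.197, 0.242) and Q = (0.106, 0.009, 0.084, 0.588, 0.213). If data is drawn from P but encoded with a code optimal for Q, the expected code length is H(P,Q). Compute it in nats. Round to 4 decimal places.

H(P,Q) = −Σ p·ln q.
  −0.092·ln(0.106) = 0.20648
  −0.136·ln(0.009) = 0.64063
  −0.333·ln(0.084) = 0.82482
  −0.197·ln(0.588) = 0.10461
  −0.242·ln(0.213) = 0.37424
H(P,Q) = 2.1508 nats.

2.1508 nats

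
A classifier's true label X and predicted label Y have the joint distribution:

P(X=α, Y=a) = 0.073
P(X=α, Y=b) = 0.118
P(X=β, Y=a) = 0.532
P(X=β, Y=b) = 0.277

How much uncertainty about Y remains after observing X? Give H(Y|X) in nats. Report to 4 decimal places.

Marginals: p(X) = (0.1910, 0.8090), p(Y) = (0.6050, 0.3950).
H(Y|X) = Σ p(X) · H(Y|X=·).
  X=α: p=0.1910, H(Y|X=α) = 0.6651
  X=β: p=0.8090, H(Y|X=β) = 0.6426
Weighted sum = 0.6469 nats.

0.6469 nats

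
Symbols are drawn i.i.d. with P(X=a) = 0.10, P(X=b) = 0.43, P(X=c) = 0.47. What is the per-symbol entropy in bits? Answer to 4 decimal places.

1.3677 bits

H(X) = −Σ p·log₂ p.
  −(0.10)·log₂(0.10) = 0.33219
  −(0.43)·log₂(0.43) = 0.52356
  −(0.47)·log₂(0.47) = 0.51196
Sum: 0.33219 + 0.52356 + 0.51196 = 1.3677 bits.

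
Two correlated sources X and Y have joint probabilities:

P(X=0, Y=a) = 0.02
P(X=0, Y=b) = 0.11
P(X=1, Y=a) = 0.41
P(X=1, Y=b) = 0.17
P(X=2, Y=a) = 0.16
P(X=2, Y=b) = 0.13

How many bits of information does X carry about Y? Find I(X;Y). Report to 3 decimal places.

0.102 bits

Marginals: p(X) = (0.1300, 0.5800, 0.2900), p(Y) = (0.5900, 0.4100).
I(X;Y) = H(X) + H(Y) − H(X,Y).
H(X) = 1.3564, H(Y) = 0.9765, H(X,Y) = 2.2308.
I(X;Y) = 1.3564 + 0.9765 − 2.2308 = 0.102 bits.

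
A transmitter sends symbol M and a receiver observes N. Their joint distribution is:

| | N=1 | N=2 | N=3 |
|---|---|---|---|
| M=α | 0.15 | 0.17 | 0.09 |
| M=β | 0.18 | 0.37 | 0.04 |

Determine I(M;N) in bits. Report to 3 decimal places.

Marginals: p(M) = (0.4100, 0.5900), p(N) = (0.3300, 0.5400, 0.1300).
I(M;N) = Σ p(x,y)·log₂[p(x,y)/(p(x)p(y))].
  (α,1): 0.15·log₂(1.1086) = 0.0223
  (α,2): 0.17·log₂(0.7678) = -0.0648
  (α,3): 0.09·log₂(1.6886) = 0.0680
  (β,1): 0.18·log₂(0.9245) = -0.0204
  (β,2): 0.37·log₂(1.1613) = 0.0798
  (β,3): 0.04·log₂(0.5215) = -0.0376
Sum = 0.047 bits.

0.047 bits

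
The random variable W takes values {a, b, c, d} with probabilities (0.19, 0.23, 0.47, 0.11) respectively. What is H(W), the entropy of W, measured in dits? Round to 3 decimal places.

H(W) = −Σ p·log₁₀ p.
  −(0.19)·log₁₀(0.19) = 0.1370
  −(0.23)·log₁₀(0.23) = 0.1468
  −(0.47)·log₁₀(0.47) = 0.1541
  −(0.11)·log₁₀(0.11) = 0.1054
Sum: 0.1370 + 0.1468 + 0.1541 + 0.1054 = 0.543 dits.

0.543 dits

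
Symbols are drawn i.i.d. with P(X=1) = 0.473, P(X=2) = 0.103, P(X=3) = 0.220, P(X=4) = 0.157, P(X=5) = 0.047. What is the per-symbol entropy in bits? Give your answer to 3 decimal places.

H(X) = −Σ p·log₂ p.
  −(0.473)·log₂(0.473) = 0.5109
  −(0.103)·log₂(0.103) = 0.3378
  −(0.220)·log₂(0.220) = 0.4806
  −(0.157)·log₂(0.157) = 0.4194
  −(0.047)·log₂(0.047) = 0.2073
Sum: 0.5109 + 0.3378 + 0.4806 + 0.4194 + 0.2073 = 1.956 bits.

1.956 bits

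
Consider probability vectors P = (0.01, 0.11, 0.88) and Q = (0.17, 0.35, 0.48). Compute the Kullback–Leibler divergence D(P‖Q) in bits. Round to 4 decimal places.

0.5450 bits

D(P‖Q) = Σ p·log₂(p/q).
  0.01·log₂(0.01/0.17) = -0.04087
  0.11·log₂(0.11/0.35) = -0.18368
  0.88·log₂(0.88/0.48) = 0.76953
D(P‖Q) = 0.5450 bits.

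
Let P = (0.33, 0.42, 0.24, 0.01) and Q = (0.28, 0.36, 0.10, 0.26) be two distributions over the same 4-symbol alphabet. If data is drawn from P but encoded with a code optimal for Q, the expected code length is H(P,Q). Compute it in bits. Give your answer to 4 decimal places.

H(P,Q) = −Σ p·log₂ q.
  −0.33·log₂(0.28) = 0.60605
  −0.42·log₂(0.36) = 0.61905
  −0.24·log₂(0.10) = 0.79726
  −0.01·log₂(0.26) = 0.01943
H(P,Q) = 2.0418 bits.

2.0418 bits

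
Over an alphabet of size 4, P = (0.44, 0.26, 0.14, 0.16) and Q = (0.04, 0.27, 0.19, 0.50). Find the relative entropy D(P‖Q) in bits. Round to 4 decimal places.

D(P‖Q) = Σ p·log₂(p/q).
  0.44·log₂(0.44/0.04) = 1.52215
  0.26·log₂(0.26/0.27) = -0.01416
  0.14·log₂(0.14/0.19) = -0.06168
  0.16·log₂(0.16/0.50) = -0.26302
D(P‖Q) = 1.1833 bits.

1.1833 bits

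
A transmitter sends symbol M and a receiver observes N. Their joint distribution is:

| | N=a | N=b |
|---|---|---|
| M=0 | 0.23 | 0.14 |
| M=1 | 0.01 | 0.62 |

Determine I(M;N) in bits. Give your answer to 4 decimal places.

0.3669 bits

Marginals: p(M) = (0.3700, 0.6300), p(N) = (0.2400, 0.7600).
I(M;N) = H(M) + H(N) − H(M,N).
H(M) = 0.9507, H(N) = 0.7950, H(M,N) = 1.3788.
I(M;N) = 0.9507 + 0.7950 − 1.3788 = 0.3669 bits.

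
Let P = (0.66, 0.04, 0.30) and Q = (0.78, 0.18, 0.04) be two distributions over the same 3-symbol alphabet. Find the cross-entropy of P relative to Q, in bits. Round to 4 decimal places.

H(P,Q) = −Σ p·log₂ q.
  −0.66·log₂(0.78) = 0.23658
  −0.04·log₂(0.18) = 0.09896
  −0.30·log₂(0.04) = 1.39316
H(P,Q) = 1.7287 bits.

1.7287 bits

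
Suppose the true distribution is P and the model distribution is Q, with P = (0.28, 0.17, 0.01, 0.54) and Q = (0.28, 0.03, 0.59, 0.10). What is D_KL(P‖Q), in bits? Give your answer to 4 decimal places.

1.6804 bits

D(P‖Q) = Σ p·log₂(p/q).
  0.28·log₂(0.28/0.28) = 0.00000
  0.17·log₂(0.17/0.03) = 0.42543
  0.01·log₂(0.01/0.59) = -0.05883
  0.54·log₂(0.54/0.10) = 1.31380
D(P‖Q) = 1.6804 bits.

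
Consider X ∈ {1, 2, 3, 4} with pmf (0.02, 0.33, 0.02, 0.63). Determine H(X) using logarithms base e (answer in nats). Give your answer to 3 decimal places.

H(X) = −Σ p·ln p.
  −(0.02)·ln(0.02) = 0.0782
  −(0.33)·ln(0.33) = 0.3659
  −(0.02)·ln(0.02) = 0.0782
  −(0.63)·ln(0.63) = 0.2911
Sum: 0.0782 + 0.3659 + 0.0782 + 0.2911 = 0.813 nats.

0.813 nats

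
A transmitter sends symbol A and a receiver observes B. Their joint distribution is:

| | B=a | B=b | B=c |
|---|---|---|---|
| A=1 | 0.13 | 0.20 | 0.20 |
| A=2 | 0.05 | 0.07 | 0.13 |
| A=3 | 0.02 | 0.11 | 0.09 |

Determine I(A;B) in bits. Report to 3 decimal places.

Marginals: p(A) = (0.5300, 0.2500, 0.2200), p(B) = (0.2000, 0.3800, 0.4200).
I(A;B) = Σ p(x,y)·log₂[p(x,y)/(p(x)p(y))].
  (1,a): 0.13·log₂(1.2264) = 0.0383
  (1,b): 0.20·log₂(0.9930) = -0.0020
  (1,c): 0.20·log₂(0.8985) = -0.0309
  (2,a): 0.05·log₂(1.0000) = 0.0000
  (2,b): 0.07·log₂(0.7368) = -0.0308
  (2,c): 0.13·log₂(1.2381) = 0.0401
  (3,a): 0.02·log₂(0.4545) = -0.0228
  (3,b): 0.11·log₂(1.3158) = 0.0436
  (3,c): 0.09·log₂(0.9740) = -0.0034
Sum = 0.032 bits.

0.032 bits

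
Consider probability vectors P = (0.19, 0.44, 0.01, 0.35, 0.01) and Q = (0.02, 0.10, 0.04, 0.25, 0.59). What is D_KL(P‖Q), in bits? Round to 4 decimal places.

D(P‖Q) = Σ p·log₂(p/q).
  0.19·log₂(0.19/0.02) = 0.61711
  0.44·log₂(0.44/0.10) = 0.94050
  0.01·log₂(0.01/0.04) = -0.02000
  0.35·log₂(0.35/0.25) = 0.16990
  0.01·log₂(0.01/0.59) = -0.05883
D(P‖Q) = 1.6487 bits.

1.6487 bits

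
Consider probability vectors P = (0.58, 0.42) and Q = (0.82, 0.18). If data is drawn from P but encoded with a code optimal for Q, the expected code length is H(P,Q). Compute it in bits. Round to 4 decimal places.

1.2051 bits

H(P,Q) = −Σ p·log₂ q.
  −0.58·log₂(0.82) = 0.16606
  −0.42·log₂(0.18) = 1.03905
H(P,Q) = 1.2051 bits.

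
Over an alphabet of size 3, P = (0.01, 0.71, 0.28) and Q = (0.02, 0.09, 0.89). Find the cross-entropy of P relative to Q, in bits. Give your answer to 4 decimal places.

H(P,Q) = −Σ p·log₂ q.
  −0.01·log₂(0.02) = 0.05644
  −0.71·log₂(0.09) = 2.46649
  −0.28·log₂(0.89) = 0.04707
H(P,Q) = 2.5700 bits.

2.5700 bits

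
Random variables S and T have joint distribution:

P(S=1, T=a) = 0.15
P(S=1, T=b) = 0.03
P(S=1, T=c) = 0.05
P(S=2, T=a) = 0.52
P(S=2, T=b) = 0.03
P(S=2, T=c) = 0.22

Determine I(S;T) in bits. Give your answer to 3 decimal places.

0.017 bits

Marginals: p(S) = (0.2300, 0.7700), p(T) = (0.6700, 0.0600, 0.2700).
I(S;T) = Σ p(x,y)·log₂[p(x,y)/(p(x)p(y))].
  (1,a): 0.15·log₂(0.9734) = -0.0058
  (1,b): 0.03·log₂(2.1739) = 0.0336
  (1,c): 0.05·log₂(0.8052) = -0.0156
  (2,a): 0.52·log₂(1.0079) = 0.0059
  (2,b): 0.03·log₂(0.6494) = -0.0187
  (2,c): 0.22·log₂(1.0582) = 0.0180
Sum = 0.017 bits.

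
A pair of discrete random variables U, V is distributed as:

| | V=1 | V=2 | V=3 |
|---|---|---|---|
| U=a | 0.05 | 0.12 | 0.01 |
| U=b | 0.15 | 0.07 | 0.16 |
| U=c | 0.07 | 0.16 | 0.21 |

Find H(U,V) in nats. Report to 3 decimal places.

H(U,V) = −Σ p(x,y)·ln p(x,y) over all 9 cells.
  cell (a,1): −0.05·ln0.05 = 0.1498
  cell (a,2): −0.12·ln0.12 = 0.2544
  cell (a,3): −0.01·ln0.01 = 0.0461
  cell (b,1): −0.15·ln0.15 = 0.2846
  cell (b,2): −0.07·ln0.07 = 0.1861
  cell (b,3): −0.16·ln0.16 = 0.2932
  cell (c,1): −0.07·ln0.07 = 0.1861
  cell (c,2): −0.16·ln0.16 = 0.2932
  cell (c,3): −0.21·ln0.21 = 0.3277
Sum = 2.021 nats.

2.021 nats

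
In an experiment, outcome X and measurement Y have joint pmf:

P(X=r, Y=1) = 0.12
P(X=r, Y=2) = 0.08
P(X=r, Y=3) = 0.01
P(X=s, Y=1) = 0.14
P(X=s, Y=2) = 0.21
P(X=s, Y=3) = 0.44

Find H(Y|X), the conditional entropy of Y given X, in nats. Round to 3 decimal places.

Marginals: p(X) = (0.2100, 0.7900), p(Y) = (0.2600, 0.2900, 0.4500).
H(Y|X) = Σ p(X) · H(Y|X=·).
  X=r: p=0.2100, H(Y|X=r) = 0.8324
  X=s: p=0.7900, H(Y|X=s) = 0.9848
Weighted sum = 0.953 nats.

0.953 nats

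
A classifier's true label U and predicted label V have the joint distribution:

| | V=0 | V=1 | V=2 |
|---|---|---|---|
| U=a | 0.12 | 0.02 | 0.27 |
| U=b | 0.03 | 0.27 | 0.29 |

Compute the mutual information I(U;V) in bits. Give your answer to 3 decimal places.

Marginals: p(U) = (0.4100, 0.5900), p(V) = (0.1500, 0.2900, 0.5600).
I(U;V) = Σ p(x,y)·log₂[p(x,y)/(p(x)p(y))].
  (a,0): 0.12·log₂(1.9512) = 0.1157
  (a,1): 0.02·log₂(0.1682) = -0.0514
  (a,2): 0.27·log₂(1.1760) = 0.0631
  (b,0): 0.03·log₂(0.3390) = -0.0468
  (b,1): 0.27·log₂(1.5780) = 0.1777
  (b,2): 0.29·log₂(0.8777) = -0.0546
Sum = 0.204 bits.

0.204 bits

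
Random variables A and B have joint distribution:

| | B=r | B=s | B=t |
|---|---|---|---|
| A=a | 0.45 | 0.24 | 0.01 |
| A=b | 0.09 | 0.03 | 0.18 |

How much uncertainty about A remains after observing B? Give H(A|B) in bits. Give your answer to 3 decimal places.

0.543 bits

Chain rule: H(A|B) = H(A,B) − H(B).
Marginals: p(A) = (0.7000, 0.3000), p(B) = (0.5400, 0.2700, 0.1900).
H(A,B) = 1.9887 bits; H(B) = 1.4453 bits.
H(A|B) = 1.9887 − 1.4453 = 0.543 bits.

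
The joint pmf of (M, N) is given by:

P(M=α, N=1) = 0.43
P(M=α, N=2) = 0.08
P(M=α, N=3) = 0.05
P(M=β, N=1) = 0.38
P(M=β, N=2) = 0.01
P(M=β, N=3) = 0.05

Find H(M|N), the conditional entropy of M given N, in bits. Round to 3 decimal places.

Marginals: p(M) = (0.5600, 0.4400), p(N) = (0.8100, 0.0900, 0.1000).
H(M|N) = Σ p(N) · H(M|N=·).
  N=1: p=0.8100, H(M|N=1) = 0.9972
  N=2: p=0.0900, H(M|N=2) = 0.5033
  N=3: p=0.1000, H(M|N=3) = 1.0000
Weighted sum = 0.953 bits.

0.953 bits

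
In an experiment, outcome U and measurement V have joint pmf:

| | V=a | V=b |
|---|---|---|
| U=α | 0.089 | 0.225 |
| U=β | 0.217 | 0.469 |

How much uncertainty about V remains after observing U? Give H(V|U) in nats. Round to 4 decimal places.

0.6153 nats

Marginals: p(U) = (0.3140, 0.6860), p(V) = (0.3060, 0.6940).
H(V|U) = Σ p(U) · H(V|U=·).
  U=α: p=0.3140, H(V|U=α) = 0.5962
  U=β: p=0.6860, H(V|U=β) = 0.6241
Weighted sum = 0.6153 nats.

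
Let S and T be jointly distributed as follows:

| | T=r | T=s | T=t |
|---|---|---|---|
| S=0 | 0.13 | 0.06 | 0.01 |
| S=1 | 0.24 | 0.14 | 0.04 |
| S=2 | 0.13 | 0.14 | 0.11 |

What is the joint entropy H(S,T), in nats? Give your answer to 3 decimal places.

H(S,T) = −Σ p(x,y)·ln p(x,y) over all 9 cells.
  cell (0,r): −0.13·ln0.13 = 0.2652
  cell (0,s): −0.06·ln0.06 = 0.1688
  cell (0,t): −0.01·ln0.01 = 0.0461
  cell (1,r): −0.24·ln0.24 = 0.3425
  cell (1,s): −0.14·ln0.14 = 0.2753
  cell (1,t): −0.04·ln0.04 = 0.1288
  cell (2,r): −0.13·ln0.13 = 0.2652
  cell (2,s): −0.14·ln0.14 = 0.2753
  cell (2,t): −0.11·ln0.11 = 0.2428
Sum = 2.010 nats.

2.010 nats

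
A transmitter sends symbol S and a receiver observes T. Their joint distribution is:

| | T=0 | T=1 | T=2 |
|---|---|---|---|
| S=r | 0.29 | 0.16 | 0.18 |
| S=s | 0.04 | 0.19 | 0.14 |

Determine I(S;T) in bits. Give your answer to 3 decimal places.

0.110 bits

Marginals: p(S) = (0.6300, 0.3700), p(T) = (0.3300, 0.3500, 0.3200).
I(S;T) = H(S) + H(T) − H(S,T).
H(S) = 0.9507, H(T) = 1.5840, H(S,T) = 2.4243.
I(S;T) = 0.9507 + 1.5840 − 2.4243 = 0.110 bits.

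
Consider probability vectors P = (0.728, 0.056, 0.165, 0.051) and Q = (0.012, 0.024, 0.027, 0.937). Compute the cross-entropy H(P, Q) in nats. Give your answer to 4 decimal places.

4.0280 nats

H(P,Q) = −Σ p·ln q.
  −0.728·ln(0.012) = 3.21983
  −0.056·ln(0.024) = 0.20886
  −0.165·ln(0.027) = 0.59597
  −0.051·ln(0.937) = 0.00332
H(P,Q) = 4.0280 nats.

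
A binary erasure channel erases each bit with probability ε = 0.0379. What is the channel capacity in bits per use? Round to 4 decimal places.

Binary erasure channel: capacity C = 1 − ε.
C = 1 − 0.0379 = 0.9621 bits per channel use.

0.9621 bits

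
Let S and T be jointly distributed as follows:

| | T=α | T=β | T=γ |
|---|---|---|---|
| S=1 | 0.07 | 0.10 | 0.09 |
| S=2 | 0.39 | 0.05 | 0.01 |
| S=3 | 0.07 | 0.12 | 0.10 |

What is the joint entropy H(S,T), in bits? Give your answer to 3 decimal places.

H(S,T) = −Σ p(x,y)·log₂ p(x,y) over all 9 cells.
  cell (1,α): −0.07·log₂0.07 = 0.2686
  cell (1,β): −0.10·log₂0.10 = 0.3322
  cell (1,γ): −0.09·log₂0.09 = 0.3127
  cell (2,α): −0.39·log₂0.39 = 0.5298
  cell (2,β): −0.05·log₂0.05 = 0.2161
  cell (2,γ): −0.01·log₂0.01 = 0.0664
  cell (3,α): −0.07·log₂0.07 = 0.2686
  cell (3,β): −0.12·log₂0.12 = 0.3671
  cell (3,γ): −0.10·log₂0.10 = 0.3322
Sum = 2.694 bits.

2.694 bits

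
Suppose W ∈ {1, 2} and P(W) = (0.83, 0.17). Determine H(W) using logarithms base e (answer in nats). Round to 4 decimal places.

0.4559 nats

H(W) = −Σ p·ln p.
  −(0.83)·ln(0.83) = 0.15465
  −(0.17)·ln(0.17) = 0.30123
Sum: 0.15465 + 0.30123 = 0.4559 nats.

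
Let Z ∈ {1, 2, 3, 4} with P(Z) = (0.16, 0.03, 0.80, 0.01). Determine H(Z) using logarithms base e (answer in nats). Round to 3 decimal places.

H(Z) = −Σ p·ln p.
  −(0.16)·ln(0.16) = 0.2932
  −(0.03)·ln(0.03) = 0.1052
  −(0.80)·ln(0.80) = 0.1785
  −(0.01)·ln(0.01) = 0.0461
Sum: 0.2932 + 0.1052 + 0.1785 + 0.0461 = 0.623 nats.

0.623 nats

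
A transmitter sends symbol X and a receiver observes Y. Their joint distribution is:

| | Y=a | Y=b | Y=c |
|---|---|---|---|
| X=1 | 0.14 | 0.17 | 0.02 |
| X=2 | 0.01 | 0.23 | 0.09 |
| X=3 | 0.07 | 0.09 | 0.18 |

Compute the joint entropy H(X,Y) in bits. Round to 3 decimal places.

2.838 bits

H(X,Y) = −Σ p(x,y)·log₂ p(x,y) over all 9 cells.
  cell (1,a): −0.14·log₂0.14 = 0.3971
  cell (1,b): −0.17·log₂0.17 = 0.4346
  cell (1,c): −0.02·log₂0.02 = 0.1129
  cell (2,a): −0.01·log₂0.01 = 0.0664
  cell (2,b): −0.23·log₂0.23 = 0.4877
  cell (2,c): −0.09·log₂0.09 = 0.3127
  cell (3,a): −0.07·log₂0.07 = 0.2686
  cell (3,b): −0.09·log₂0.09 = 0.3127
  cell (3,c): −0.18·log₂0.18 = 0.4453
Sum = 2.838 bits.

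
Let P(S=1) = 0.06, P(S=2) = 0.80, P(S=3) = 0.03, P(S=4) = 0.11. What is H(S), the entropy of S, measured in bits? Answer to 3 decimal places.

1.003 bits

H(S) = −Σ p·log₂ p.
  −(0.06)·log₂(0.06) = 0.2435
  −(0.80)·log₂(0.80) = 0.2575
  −(0.03)·log₂(0.03) = 0.1518
  −(0.11)·log₂(0.11) = 0.3503
Sum: 0.2435 + 0.2575 + 0.1518 + 0.3503 = 1.003 bits.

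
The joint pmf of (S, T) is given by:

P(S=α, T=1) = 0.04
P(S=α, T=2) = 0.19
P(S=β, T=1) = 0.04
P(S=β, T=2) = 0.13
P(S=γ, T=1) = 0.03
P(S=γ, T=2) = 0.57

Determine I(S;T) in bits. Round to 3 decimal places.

Marginals: p(S) = (0.2300, 0.1700, 0.6000), p(T) = (0.1100, 0.8900).
I(S;T) = Σ p(x,y)·log₂[p(x,y)/(p(x)p(y))].
  (α,1): 0.04·log₂(1.5810) = 0.0264
  (α,2): 0.19·log₂(0.9282) = -0.0204
  (β,1): 0.04·log₂(2.1390) = 0.0439
  (β,2): 0.13·log₂(0.8592) = -0.0285
  (γ,1): 0.03·log₂(0.4545) = -0.0341
  (γ,2): 0.57·log₂(1.0674) = 0.0536
Sum = 0.041 bits.

0.041 bits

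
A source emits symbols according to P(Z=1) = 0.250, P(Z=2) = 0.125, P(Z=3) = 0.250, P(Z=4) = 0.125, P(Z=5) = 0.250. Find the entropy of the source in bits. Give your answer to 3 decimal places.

H(Z) = −Σ p·log₂ p.
  −(0.250)·log₂(0.250) = 0.5000
  −(0.125)·log₂(0.125) = 0.3750
  −(0.250)·log₂(0.250) = 0.5000
  −(0.125)·log₂(0.125) = 0.3750
  −(0.250)·log₂(0.250) = 0.5000
Sum: 0.5000 + 0.3750 + 0.5000 + 0.3750 + 0.5000 = 2.250 bits.

2.250 bits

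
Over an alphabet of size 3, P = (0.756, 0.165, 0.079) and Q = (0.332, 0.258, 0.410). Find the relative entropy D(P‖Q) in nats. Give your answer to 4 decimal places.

0.4183 nats

D(P‖Q) = Σ p·ln(p/q).
  0.756·ln(0.756/0.332) = 0.62212
  0.165·ln(0.165/0.258) = -0.07376
  0.079·ln(0.079/0.410) = -0.13009
D(P‖Q) = 0.4183 nats.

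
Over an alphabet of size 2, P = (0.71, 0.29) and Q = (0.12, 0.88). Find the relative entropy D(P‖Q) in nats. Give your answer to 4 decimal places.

D(P‖Q) = Σ p·ln(p/q).
  0.71·ln(0.71/0.12) = 1.26222
  0.29·ln(0.29/0.88) = -0.32191
D(P‖Q) = 0.9403 nats.

0.9403 nats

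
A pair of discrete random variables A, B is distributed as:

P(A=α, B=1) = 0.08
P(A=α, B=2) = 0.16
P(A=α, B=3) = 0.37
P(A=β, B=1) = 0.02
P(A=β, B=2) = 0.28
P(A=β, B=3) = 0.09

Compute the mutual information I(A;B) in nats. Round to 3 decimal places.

0.103 nats

Marginals: p(A) = (0.6100, 0.3900), p(B) = (0.1000, 0.4400, 0.4600).
I(A;B) = Σ p(x,y)·ln[p(x,y)/(p(x)p(y))].
  (α,1): 0.08·ln(1.3115) = 0.0217
  (α,2): 0.16·ln(0.5961) = -0.0828
  (α,3): 0.37·ln(1.3186) = 0.1023
  (β,1): 0.02·ln(0.5128) = -0.0134
  (β,2): 0.28·ln(1.6317) = 0.1371
  (β,3): 0.09·ln(0.5017) = -0.0621
Sum = 0.103 nats.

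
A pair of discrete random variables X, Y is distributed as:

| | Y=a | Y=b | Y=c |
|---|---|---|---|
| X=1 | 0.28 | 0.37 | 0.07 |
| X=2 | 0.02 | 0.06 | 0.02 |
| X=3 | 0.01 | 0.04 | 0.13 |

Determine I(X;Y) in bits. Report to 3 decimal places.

0.217 bits

Marginals: p(X) = (0.7200, 0.1000, 0.1800), p(Y) = (0.3100, 0.4700, 0.2200).
I(X;Y) = Σ p(x,y)·log₂[p(x,y)/(p(x)p(y))].
  (1,a): 0.28·log₂(1.2545) = 0.0916
  (1,b): 0.37·log₂(1.0934) = 0.0477
  (1,c): 0.07·log₂(0.4419) = -0.0825
  (2,a): 0.02·log₂(0.6452) = -0.0126
  (2,b): 0.06·log₂(1.2766) = 0.0211
  (2,c): 0.02·log₂(0.9091) = -0.0028
  (3,a): 0.01·log₂(0.1792) = -0.0248
  (3,b): 0.04·log₂(0.4728) = -0.0432
  (3,c): 0.13·log₂(3.2828) = 0.2229
Sum = 0.217 bits.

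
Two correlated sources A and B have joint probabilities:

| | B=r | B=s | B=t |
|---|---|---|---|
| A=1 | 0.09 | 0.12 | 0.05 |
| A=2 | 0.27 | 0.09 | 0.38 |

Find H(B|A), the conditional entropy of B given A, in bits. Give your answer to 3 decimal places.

Marginals: p(A) = (0.2600, 0.7400), p(B) = (0.3600, 0.2100, 0.4300).
H(B|A) = Σ p(A) · H(B|A=·).
  A=1: p=0.2600, H(B|A=1) = 1.5020
  A=2: p=0.7400, H(B|A=2) = 1.3941
Weighted sum = 1.422 bits.

1.422 bits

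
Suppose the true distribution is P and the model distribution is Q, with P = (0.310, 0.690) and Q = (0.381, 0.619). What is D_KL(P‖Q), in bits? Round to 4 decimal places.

0.0159 bits

D(P‖Q) = Σ p·log₂(p/q).
  0.310·log₂(0.310/0.381) = -0.09223
  0.690·log₂(0.690/0.619) = 0.10809
D(P‖Q) = 0.0159 bits.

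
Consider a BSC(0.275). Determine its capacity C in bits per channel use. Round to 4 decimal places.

0.1515 bits

Binary symmetric channel: C = 1 − h₂(ε) where h₂ is the binary entropy function.
h₂(0.275) = −0.275·log₂0.275 − 0.725·log₂0.725 = 0.8485.
C = 1 − 0.8485 = 0.1515 bits per channel use.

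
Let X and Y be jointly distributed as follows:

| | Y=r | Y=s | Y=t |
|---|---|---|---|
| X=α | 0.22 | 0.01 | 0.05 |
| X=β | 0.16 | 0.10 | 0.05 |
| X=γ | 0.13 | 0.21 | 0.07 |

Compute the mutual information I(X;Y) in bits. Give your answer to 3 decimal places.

0.163 bits

Marginals: p(X) = (0.2800, 0.3100, 0.4100), p(Y) = (0.5100, 0.3200, 0.1700).
I(X;Y) = H(X) + H(Y) − H(X,Y).
H(X) = 1.5654, H(Y) = 1.4561, H(X,Y) = 2.8584.
I(X;Y) = 1.5654 + 1.4561 − 2.8584 = 0.163 bits.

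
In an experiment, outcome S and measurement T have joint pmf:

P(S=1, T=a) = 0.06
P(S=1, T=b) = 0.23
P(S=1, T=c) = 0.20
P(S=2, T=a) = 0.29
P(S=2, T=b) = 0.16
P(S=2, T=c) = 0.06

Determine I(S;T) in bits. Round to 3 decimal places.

0.185 bits

Marginals: p(S) = (0.4900, 0.5100), p(T) = (0.3500, 0.3900, 0.2600).
I(S;T) = H(S) + H(T) − H(S,T).
H(S) = 0.9997, H(T) = 1.5652, H(S,T) = 2.3800.
I(S;T) = 0.9997 + 1.5652 − 2.3800 = 0.185 bits.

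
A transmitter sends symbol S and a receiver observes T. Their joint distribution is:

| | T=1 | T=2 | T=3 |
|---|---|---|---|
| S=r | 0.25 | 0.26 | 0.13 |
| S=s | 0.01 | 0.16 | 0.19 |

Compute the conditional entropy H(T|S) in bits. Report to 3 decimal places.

1.390 bits

Chain rule: H(T|S) = H(S,T) − H(S).
Marginals: p(S) = (0.6400, 0.3600), p(T) = (0.2600, 0.4200, 0.3200).
H(S,T) = 2.3326 bits; H(S) = 0.9427 bits.
H(T|S) = 2.3326 − 0.9427 = 1.390 bits.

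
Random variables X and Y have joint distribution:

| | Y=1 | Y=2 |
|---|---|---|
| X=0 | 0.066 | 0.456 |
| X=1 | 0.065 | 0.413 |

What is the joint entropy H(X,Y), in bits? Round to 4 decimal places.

1.5586 bits

H(X,Y) = −Σ p(x,y)·log₂ p(x,y) over all 4 cells.
  cell (0,1): −0.066·log₂0.066 = 0.25881
  cell (0,2): −0.456·log₂0.456 = 0.51660
  cell (1,1): −0.065·log₂0.065 = 0.25632
  cell (1,2): −0.413·log₂0.413 = 0.52690
Sum = 1.5586 bits.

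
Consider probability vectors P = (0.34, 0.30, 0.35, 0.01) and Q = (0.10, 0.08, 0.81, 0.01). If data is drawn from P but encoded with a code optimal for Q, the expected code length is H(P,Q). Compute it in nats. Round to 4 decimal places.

H(P,Q) = −Σ p·ln q.
  −0.34·ln(0.10) = 0.78288
  −0.30·ln(0.08) = 0.75772
  −0.35·ln(0.81) = 0.07375
  −0.01·ln(0.01) = 0.04605
H(P,Q) = 1.6604 nats.

1.6604 nats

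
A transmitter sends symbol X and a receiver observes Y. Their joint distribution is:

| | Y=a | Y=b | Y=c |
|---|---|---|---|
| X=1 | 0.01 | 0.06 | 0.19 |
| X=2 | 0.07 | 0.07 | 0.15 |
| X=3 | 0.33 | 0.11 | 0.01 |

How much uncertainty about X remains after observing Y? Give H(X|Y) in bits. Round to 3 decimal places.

Chain rule: H(X|Y) = H(X,Y) − H(Y).
Marginals: p(X) = (0.2600, 0.2900, 0.4500), p(Y) = (0.4100, 0.2400, 0.3500).
H(X,Y) = 2.6574 bits; H(Y) = 1.5516 bits.
H(X|Y) = 2.6574 − 1.5516 = 1.106 bits.

1.106 bits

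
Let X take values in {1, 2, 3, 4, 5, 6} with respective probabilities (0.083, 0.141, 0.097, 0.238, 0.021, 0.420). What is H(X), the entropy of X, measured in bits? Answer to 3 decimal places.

2.159 bits

H(X) = −Σ p·log₂ p.
  −(0.083)·log₂(0.083) = 0.2980
  −(0.141)·log₂(0.141) = 0.3985
  −(0.097)·log₂(0.097) = 0.3265
  −(0.238)·log₂(0.238) = 0.4929
  −(0.021)·log₂(0.021) = 0.1170
  −(0.420)·log₂(0.420) = 0.5256
Sum: 0.2980 + 0.3985 + 0.3265 + 0.4929 + 0.1170 + 0.5256 = 2.159 bits.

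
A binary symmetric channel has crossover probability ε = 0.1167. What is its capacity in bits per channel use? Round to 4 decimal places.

0.4802 bits

Binary symmetric channel: C = 1 − h₂(ε) where h₂ is the binary entropy function.
h₂(0.1167) = −0.1167·log₂0.1167 − 0.8833·log₂0.8833 = 0.5198.
C = 1 − 0.5198 = 0.4802 bits per channel use.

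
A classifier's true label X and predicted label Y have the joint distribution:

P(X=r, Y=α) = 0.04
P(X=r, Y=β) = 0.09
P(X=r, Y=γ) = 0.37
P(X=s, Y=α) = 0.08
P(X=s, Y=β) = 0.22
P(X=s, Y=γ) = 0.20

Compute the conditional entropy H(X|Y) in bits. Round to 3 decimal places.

Marginals: p(X) = (0.5000, 0.5000), p(Y) = (0.1200, 0.3100, 0.5700).
H(X|Y) = Σ p(Y) · H(X|Y=·).
  Y=α: p=0.1200, H(X|Y=α) = 0.9183
  Y=β: p=0.3100, H(X|Y=β) = 0.8691
  Y=γ: p=0.5700, H(X|Y=γ) = 0.9348
Weighted sum = 0.912 bits.

0.912 bits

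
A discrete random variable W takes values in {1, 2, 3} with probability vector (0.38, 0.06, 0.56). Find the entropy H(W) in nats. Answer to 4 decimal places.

H(W) = −Σ p·ln p.
  −(0.38)·ln(0.38) = 0.36768
  −(0.06)·ln(0.06) = 0.16880
  −(0.56)·ln(0.56) = 0.32470
Sum: 0.36768 + 0.16880 + 0.32470 = 0.8612 nats.

0.8612 nats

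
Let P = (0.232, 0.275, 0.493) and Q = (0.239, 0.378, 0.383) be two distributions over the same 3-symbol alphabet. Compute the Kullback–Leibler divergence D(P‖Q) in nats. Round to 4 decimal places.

D(P‖Q) = Σ p·ln(p/q).
  0.232·ln(0.232/0.239) = -0.00690
  0.275·ln(0.275/0.378) = -0.08748
  0.493·ln(0.493/0.383) = 0.12447
D(P‖Q) = 0.0301 nats.

0.0301 nats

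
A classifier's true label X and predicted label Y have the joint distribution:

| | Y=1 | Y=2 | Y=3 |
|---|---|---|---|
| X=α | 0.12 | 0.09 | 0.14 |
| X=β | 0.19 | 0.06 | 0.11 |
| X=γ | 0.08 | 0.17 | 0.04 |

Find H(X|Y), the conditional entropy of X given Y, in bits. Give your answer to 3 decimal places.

Chain rule: H(X|Y) = H(X,Y) − H(Y).
Marginals: p(X) = (0.3500, 0.3600, 0.2900), p(Y) = (0.3900, 0.3200, 0.2900).
H(X,Y) = 3.0377 bits; H(Y) = 1.5737 bits.
H(X|Y) = 3.0377 − 1.5737 = 1.464 bits.

1.464 bits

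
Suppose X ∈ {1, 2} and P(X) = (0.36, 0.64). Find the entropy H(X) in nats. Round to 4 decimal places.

0.6534 nats

H(X) = −Σ p·ln p.
  −(0.36)·ln(0.36) = 0.36779
  −(0.64)·ln(0.64) = 0.28562
Sum: 0.36779 + 0.28562 = 0.6534 nats.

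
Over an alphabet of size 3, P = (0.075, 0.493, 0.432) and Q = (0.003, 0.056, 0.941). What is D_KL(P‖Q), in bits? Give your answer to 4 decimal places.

1.4102 bits

D(P‖Q) = Σ p·log₂(p/q).
  0.075·log₂(0.075/0.003) = 0.34829
  0.493·log₂(0.493/0.056) = 1.54708
  0.432·log₂(0.432/0.941) = -0.48521
D(P‖Q) = 1.4102 bits.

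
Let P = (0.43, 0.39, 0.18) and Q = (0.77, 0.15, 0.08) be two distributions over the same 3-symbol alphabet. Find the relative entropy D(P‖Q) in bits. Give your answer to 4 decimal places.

D(P‖Q) = Σ p·log₂(p/q).
  0.43·log₂(0.43/0.77) = -0.36142
  0.39·log₂(0.39/0.15) = 0.53762
  0.18·log₂(0.18/0.08) = 0.21059
D(P‖Q) = 0.3868 bits.

0.3868 bits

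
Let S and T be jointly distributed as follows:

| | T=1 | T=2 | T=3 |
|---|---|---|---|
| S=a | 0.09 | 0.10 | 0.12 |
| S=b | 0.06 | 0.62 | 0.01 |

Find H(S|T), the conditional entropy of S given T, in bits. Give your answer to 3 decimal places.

0.615 bits

Chain rule: H(S|T) = H(S,T) − H(T).
Marginals: p(S) = (0.3100, 0.6900), p(T) = (0.1500, 0.7200, 0.1300).
H(S,T) = 1.7495 bits; H(T) = 1.1344 bits.
H(S|T) = 1.7495 − 1.1344 = 0.615 bits.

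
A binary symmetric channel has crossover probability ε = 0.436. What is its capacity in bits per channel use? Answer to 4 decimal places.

0.0119 bits

Binary symmetric channel: C = 1 − h₂(ε) where h₂ is the binary entropy function.
h₂(0.436) = −0.436·log₂0.436 − 0.564·log₂0.564 = 0.9881.
C = 1 − 0.9881 = 0.0119 bits per channel use.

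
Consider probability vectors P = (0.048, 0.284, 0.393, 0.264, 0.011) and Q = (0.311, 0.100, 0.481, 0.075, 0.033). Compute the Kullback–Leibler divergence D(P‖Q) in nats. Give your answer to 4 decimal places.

D(P‖Q) = Σ p·ln(p/q).
  0.048·ln(0.048/0.311) = -0.08969
  0.284·ln(0.284/0.100) = 0.29644
  0.393·ln(0.393/0.481) = -0.07941
  0.264·ln(0.264/0.075) = 0.33223
  0.011·ln(0.011/0.033) = -0.01208
D(P‖Q) = 0.4475 nats.

0.4475 nats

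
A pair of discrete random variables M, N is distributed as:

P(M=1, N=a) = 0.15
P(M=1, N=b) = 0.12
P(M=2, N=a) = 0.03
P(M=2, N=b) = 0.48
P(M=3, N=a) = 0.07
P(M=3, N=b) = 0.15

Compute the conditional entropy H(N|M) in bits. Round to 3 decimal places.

0.631 bits

Chain rule: H(N|M) = H(M,N) − H(M).
Marginals: p(M) = (0.2700, 0.5100, 0.2200), p(N) = (0.2500, 0.7500).
H(M,N) = 2.1167 bits; H(M) = 1.4860 bits.
H(N|M) = 2.1167 − 1.4860 = 0.631 bits.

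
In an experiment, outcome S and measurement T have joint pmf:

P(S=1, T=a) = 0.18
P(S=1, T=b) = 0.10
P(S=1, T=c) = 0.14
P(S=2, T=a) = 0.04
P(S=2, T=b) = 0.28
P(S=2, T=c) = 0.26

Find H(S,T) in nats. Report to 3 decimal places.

1.650 nats

H(S,T) = −Σ p(x,y)·ln p(x,y) over all 6 cells.
  cell (1,a): −0.18·ln0.18 = 0.3087
  cell (1,b): −0.10·ln0.10 = 0.2303
  cell (1,c): −0.14·ln0.14 = 0.2753
  cell (2,a): −0.04·ln0.04 = 0.1288
  cell (2,b): −0.28·ln0.28 = 0.3564
  cell (2,c): −0.26·ln0.26 = 0.3502
Sum = 1.650 nats.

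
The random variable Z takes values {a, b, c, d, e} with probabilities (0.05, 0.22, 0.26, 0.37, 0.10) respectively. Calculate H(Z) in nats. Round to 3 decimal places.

1.431 nats

H(Z) = −Σ p·ln p.
  −(0.05)·ln(0.05) = 0.1498
  −(0.22)·ln(0.22) = 0.3331
  −(0.26)·ln(0.26) = 0.3502
  −(0.37)·ln(0.37) = 0.3679
  −(0.10)·ln(0.10) = 0.2303
Sum: 0.1498 + 0.3331 + 0.3502 + 0.3679 + 0.2303 = 1.431 nats.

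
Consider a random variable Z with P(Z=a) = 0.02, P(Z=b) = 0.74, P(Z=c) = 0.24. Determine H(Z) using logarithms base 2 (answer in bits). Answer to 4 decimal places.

0.9285 bits

H(Z) = −Σ p·log₂ p.
  −(0.02)·log₂(0.02) = 0.11288
  −(0.74)·log₂(0.74) = 0.32146
  −(0.24)·log₂(0.24) = 0.49413
Sum: 0.11288 + 0.32146 + 0.49413 = 0.9285 bits.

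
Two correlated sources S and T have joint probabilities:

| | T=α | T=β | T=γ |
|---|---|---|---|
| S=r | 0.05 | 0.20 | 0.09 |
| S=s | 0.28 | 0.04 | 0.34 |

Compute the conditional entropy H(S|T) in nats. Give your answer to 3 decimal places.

Chain rule: H(S|T) = H(S,T) − H(T).
Marginals: p(S) = (0.3400, 0.6600), p(T) = (0.3300, 0.2400, 0.4300).
H(S,T) = 1.5404 nats; H(T) = 1.0713 nats.
H(S|T) = 1.5404 − 1.0713 = 0.469 nats.

0.469 nats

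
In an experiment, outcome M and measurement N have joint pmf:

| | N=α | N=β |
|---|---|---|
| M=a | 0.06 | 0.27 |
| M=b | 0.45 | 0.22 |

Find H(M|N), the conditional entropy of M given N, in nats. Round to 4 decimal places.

0.5218 nats

Marginals: p(M) = (0.3300, 0.6700), p(N) = (0.5100, 0.4900).
H(M|N) = Σ p(N) · H(M|N=·).
  N=α: p=0.5100, H(M|N=α) = 0.3622
  N=β: p=0.4900, H(M|N=β) = 0.6879
Weighted sum = 0.5218 nats.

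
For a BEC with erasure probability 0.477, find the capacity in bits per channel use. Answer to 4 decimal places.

0.5230 bits

Binary erasure channel: capacity C = 1 − ε.
C = 1 − 0.477 = 0.5230 bits per channel use.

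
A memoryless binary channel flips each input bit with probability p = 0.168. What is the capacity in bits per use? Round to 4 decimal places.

Binary symmetric channel: C = 1 − h₂(ε) where h₂ is the binary entropy function.
h₂(0.168) = −0.168·log₂0.168 − 0.832·log₂0.832 = 0.6531.
C = 1 − 0.6531 = 0.3469 bits per channel use.

0.3469 bits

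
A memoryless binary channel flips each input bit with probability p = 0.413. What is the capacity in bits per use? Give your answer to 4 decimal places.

Binary symmetric channel: C = 1 − h₂(ε) where h₂ is the binary entropy function.
h₂(0.413) = −0.413·log₂0.413 − 0.587·log₂0.587 = 0.9780.
C = 1 − 0.9780 = 0.0220 bits per channel use.

0.0220 bits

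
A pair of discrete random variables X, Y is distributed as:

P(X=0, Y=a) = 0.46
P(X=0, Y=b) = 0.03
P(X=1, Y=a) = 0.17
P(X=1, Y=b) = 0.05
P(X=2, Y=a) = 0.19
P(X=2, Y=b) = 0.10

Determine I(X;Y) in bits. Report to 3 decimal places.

Marginals: p(X) = (0.4900, 0.2200, 0.2900), p(Y) = (0.8200, 0.1800).
I(X;Y) = Σ p(x,y)·log₂[p(x,y)/(p(x)p(y))].
  (0,a): 0.46·log₂(1.1448) = 0.0898
  (0,b): 0.03·log₂(0.3401) = -0.0467
  (1,a): 0.17·log₂(0.9424) = -0.0146
  (1,b): 0.05·log₂(1.2626) = 0.0168
  (2,a): 0.19·log₂(0.7990) = -0.0615
  (2,b): 0.10·log₂(1.9157) = 0.0938
Sum = 0.078 bits.

0.078 bits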